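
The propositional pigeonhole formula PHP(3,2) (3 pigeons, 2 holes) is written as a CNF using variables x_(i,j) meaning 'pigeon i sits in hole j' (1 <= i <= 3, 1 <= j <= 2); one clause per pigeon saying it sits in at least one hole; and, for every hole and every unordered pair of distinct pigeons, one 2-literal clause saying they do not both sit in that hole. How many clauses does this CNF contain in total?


PHP(3,2): 3 pigeons, 2 holes, 3*2 = 6 variables.
- pigeon clauses: one per pigeon -> 3 clauses
- hole clauses: 2 holes * C(3,2) = 2 * 3 -> 6 clauses
Total clauses = 3 + 6 = 9

9


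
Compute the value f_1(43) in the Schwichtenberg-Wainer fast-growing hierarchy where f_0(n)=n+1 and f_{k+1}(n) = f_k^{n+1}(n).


f_1(43) = f_0^44(43)
f_0 adds 1 each time, applied 44 times.
f_1(43) = 43 + 44 = 87

87


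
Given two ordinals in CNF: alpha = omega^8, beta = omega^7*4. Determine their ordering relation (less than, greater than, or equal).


Compare term by term from highest exponent:
alpha = omega^8
beta = omega^7*4
Term 1: alpha has omega^8*1, beta has omega^7*4
Result: alpha > beta

alpha > beta


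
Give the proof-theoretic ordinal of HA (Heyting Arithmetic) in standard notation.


The proof-theoretic ordinal of HA (Heyting Arithmetic) is a standard result in ordinal analysis.
This ordinal is the supremum of order types of primitive recursive well-orderings
that the theory can prove to be well-ordered.
For HA (Heyting Arithmetic), the proof-theoretic ordinal is epsilon_0.

epsilon_0


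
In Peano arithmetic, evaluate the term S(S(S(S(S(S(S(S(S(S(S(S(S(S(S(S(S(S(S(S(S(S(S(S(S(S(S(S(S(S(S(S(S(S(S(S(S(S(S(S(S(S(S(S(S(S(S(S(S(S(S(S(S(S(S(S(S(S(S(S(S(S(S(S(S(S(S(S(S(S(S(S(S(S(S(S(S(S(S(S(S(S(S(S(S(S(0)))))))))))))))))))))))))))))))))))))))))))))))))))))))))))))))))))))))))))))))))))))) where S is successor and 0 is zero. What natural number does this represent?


Counting successors applied to 0:
86 applications of S to 0 = 86

86


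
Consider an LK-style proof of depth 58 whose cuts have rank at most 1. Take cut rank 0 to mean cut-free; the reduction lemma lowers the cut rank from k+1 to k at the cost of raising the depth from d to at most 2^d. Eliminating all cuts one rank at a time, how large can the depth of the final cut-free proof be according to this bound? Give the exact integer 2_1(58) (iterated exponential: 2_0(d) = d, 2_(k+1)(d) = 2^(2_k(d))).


Each rank reduction sends depth d to at most 2^d; cut rank r needs r reductions.
2_0(58) = 58
2_1(58) = 2^58 = 288230376151711744
Cut-free depth bound = 288230376151711744

288230376151711744


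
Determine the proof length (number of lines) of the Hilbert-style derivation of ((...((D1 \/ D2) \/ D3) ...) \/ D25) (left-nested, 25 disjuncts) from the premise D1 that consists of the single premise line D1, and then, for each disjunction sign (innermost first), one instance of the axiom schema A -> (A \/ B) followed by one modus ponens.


Building the left-nested 25-ary disjunction from D1:
- 1 premise line (D1)
- 25 disjuncts means 24 disjunction signs; each needs 1 axiom instance + 1 MP = 2 lines: 2 * 24 = 48
Total = 1 + 48 = 49 lines.

49


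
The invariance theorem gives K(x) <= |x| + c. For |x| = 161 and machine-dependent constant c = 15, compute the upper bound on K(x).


K(x) <= |x| + c = 161 + 15 = 176

176


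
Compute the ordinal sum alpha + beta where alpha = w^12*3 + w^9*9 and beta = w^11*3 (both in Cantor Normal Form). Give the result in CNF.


Ordinal addition (w^12*3 + w^9*9) + w^11*3:
alpha's leading term has exponent 12 > beta's exponent 11, so it survives.
alpha's tail term has exponent 9 < beta's exponent 11, so it is absorbed by beta.
In ordinal addition, any term followed by a strictly larger-exponent term is absorbed.
Result = w^12*3 + w^11*3

w^12*3 + w^11*3


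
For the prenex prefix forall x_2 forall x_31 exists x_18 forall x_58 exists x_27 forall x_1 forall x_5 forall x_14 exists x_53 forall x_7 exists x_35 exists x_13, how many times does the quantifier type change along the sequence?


Walk the prefix and count type changes:
  position 1: forall -> forall
  position 2: forall -> exists <-- alternation
  position 3: exists -> forall <-- alternation
  position 4: forall -> exists <-- alternation
  position 5: exists -> forall <-- alternation
  position 6: forall -> forall
  position 7: forall -> forall
  position 8: forall -> exists <-- alternation
  position 9: exists -> forall <-- alternation
  position 10: forall -> exists <-- alternation
  position 11: exists -> exists
Total alternations = 7

7


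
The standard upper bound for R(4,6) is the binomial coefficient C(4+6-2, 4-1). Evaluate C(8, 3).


R(4,6) <= C(4+6-2, 4-1) = C(8, 3)
C(8, 3) = 8! / (3! * 5!)
= 56

56


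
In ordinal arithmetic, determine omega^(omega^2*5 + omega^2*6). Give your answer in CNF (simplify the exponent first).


omega^(omega^2*5 + omega^2*6):
Both terms of the exponent have the same exponent 2, so they merge: omega^2*5 + omega^2*6 = omega^2*(5+6) = omega^2*11.
omega raised to a CNF ordinal is a single CNF term: Result = omega^(omega^2*11)

omega^(omega^2*11)


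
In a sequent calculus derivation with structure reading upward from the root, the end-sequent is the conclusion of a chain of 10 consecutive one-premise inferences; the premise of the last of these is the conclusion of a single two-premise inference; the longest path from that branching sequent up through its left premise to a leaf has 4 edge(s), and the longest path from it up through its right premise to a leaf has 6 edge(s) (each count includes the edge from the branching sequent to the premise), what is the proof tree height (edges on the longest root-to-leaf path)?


Longest path through the left premise: 4 edges (measured from the branching sequent)
Longest path through the right premise: 6 edges
Height of the subtree rooted at the branching sequent: max(4, 6) = 6
The branching sequent sits 10 edges above the root (the chain of one-premise inferences), so height = 6 + 10 = 16

16


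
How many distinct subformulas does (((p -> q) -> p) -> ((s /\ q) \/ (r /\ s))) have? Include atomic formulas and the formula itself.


Formula: (((p -> q) -> p) -> ((s /\ q) \/ (r /\ s)))
Subformulas found:
  1. q
  2. s
  3. r
  4. p
  5. (r /\ s)
  6. (s /\ q)
  7. (p -> q)
  8. ((p -> q) -> p)
  9. ((s /\ q) \/ (r /\ s))
  10. (((p -> q) -> p) -> ((s /\ q) \/ (r /\ s)))
Total distinct subformulas = 10

10


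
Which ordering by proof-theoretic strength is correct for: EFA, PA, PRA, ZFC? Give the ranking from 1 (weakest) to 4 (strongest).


Ordering by consistency strength:
1. EFA
2. PRA
3. PA
4. ZFC


EFA=1, PA=3, PRA=2, ZFC=4


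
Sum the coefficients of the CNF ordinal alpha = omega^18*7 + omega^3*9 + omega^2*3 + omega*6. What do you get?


CNF: omega^18*7 + omega^3*9 + omega^2*3 + omega*6
Coefficients: 7 + 9 + 3 + 6 = 25

25


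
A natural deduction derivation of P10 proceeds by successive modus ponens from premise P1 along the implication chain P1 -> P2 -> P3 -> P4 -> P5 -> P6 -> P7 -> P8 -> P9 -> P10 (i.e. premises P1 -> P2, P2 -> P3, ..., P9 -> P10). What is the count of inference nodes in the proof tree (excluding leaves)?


We have a chain: P1 -> P2 -> P3 -> P4 -> P5 -> P6 -> P7 -> P8 -> P9 -> P10.
Each modus ponens application produces the next variable.
The chain has 10 propositions, so 10-1 = 9 modus ponens steps.
Total inference nodes = 9

9


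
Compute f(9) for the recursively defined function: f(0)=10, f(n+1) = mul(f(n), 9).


f(0) = 10
f(1) = mul(f(0), 9) = mul(10, 9) = 90
f(2) = mul(f(1), 9) = mul(90, 9) = 810
f(3) = mul(f(2), 9) = mul(810, 9) = 7290
f(4) = mul(f(3), 9) = mul(7290, 9) = 65610
f(5) = mul(f(4), 9) = mul(65610, 9) = 590490
f(6) = mul(f(5), 9) = mul(590490, 9) = 5314410
f(7) = mul(f(6), 9) = mul(5314410, 9) = 47829690
f(8) = mul(f(7), 9) = mul(47829690, 9) = 430467210
f(9) = mul(f(8), 9) = mul(430467210, 9) = 3874204890


3874204890


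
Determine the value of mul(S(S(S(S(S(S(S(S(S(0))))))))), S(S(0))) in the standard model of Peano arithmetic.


mul(S^9(0), S^2(0)):
S^9(0) = 9
S^2(0) = 2
9 * 2 = 18

18


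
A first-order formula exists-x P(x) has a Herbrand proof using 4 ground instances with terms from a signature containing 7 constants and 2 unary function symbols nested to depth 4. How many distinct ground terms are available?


Herbrand terms by depth:
Depth 0: 7 constants
Depth 1: 14 new terms (running total: 21)
Depth 2: 28 new terms (running total: 49)
Depth 3: 56 new terms (running total: 105)
Depth 4: 112 new terms (running total: 217)
Total distinct ground terms = 217

217


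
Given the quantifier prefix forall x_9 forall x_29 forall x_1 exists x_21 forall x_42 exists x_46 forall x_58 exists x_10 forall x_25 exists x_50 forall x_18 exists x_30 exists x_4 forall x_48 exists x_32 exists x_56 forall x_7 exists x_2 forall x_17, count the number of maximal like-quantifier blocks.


Alternations = 14.
Blocks = alternations + 1 = 15

15


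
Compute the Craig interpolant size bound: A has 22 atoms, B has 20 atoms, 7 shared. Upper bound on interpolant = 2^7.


Shared atoms = 7
Craig interpolant size bound = 2^7
= 128

128


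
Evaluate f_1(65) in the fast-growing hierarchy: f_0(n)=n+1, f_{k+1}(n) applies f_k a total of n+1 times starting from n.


f_1(65) = f_0^66(65)
f_0 adds 1 each time, applied 66 times.
f_1(65) = 65 + 66 = 131

131


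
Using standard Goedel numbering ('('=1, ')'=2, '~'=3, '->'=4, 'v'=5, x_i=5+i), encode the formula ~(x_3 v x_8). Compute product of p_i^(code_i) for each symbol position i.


Formula: ~(x_3 v x_8)
Symbol codes: [3, 1, 8, 5, 13, 2]
Primes: [2, 3, 5, 7, 11, 13]
p_1^3 = 2^3 = 8
p_2^1 = 3^1 = 3
p_3^8 = 5^8 = 390625
p_4^5 = 7^5 = 16807
p_5^13 = 11^13 = 34522712143931
p_6^2 = 13^2 = 169
Product = 919291168945454677246875000

919291168945454677246875000


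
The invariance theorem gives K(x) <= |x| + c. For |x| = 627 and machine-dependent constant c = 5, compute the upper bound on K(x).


K(x) <= |x| + c = 627 + 5 = 632

632


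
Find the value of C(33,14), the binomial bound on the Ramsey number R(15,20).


R(15,20) <= C(15+20-2, 15-1) = C(33, 14)
C(33, 14) = 33! / (14! * 19!)
= 818809200

818809200


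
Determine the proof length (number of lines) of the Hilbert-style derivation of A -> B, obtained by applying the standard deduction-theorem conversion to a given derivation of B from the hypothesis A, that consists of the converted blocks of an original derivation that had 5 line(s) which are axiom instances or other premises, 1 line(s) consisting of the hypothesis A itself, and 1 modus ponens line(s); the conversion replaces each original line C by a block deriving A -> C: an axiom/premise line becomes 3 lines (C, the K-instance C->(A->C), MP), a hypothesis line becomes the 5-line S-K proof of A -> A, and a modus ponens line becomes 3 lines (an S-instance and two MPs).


Deduction-theorem conversion, block by block:
- 5 axiom/premise lines -> 3 lines each = 15
- 1 hypothesis lines -> 5 lines each (identity proof A->A) = 5
- 1 MP lines -> 3 lines each (S-instance, MP, MP) = 3
Total = 15 + 5 + 3 = 23 lines.

23


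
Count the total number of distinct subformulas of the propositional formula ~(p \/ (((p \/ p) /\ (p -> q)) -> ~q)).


Formula: ~(p \/ (((p \/ p) /\ (p -> q)) -> ~q))
Subformulas found:
  1. q
  2. p
  3. ~q
  4. (p \/ p)
  5. (p -> q)
  6. ((p \/ p) /\ (p -> q))
  7. (((p \/ p) /\ (p -> q)) -> ~q)
  8. (p \/ (((p \/ p) /\ (p -> q)) -> ~q))
  9. ~(p \/ (((p \/ p) /\ (p -> q)) -> ~q))
Total distinct subformulas = 9

9


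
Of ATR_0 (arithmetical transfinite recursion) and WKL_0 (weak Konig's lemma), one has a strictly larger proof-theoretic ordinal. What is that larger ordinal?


Proof-theoretic ordinal of ATR_0 (arithmetical transfinite recursion): Gamma_0
Proof-theoretic ordinal of WKL_0 (weak Konig's lemma): omega^omega
Comparing: omega^omega < Gamma_0.
The larger ordinal is Gamma_0 (from ATR_0 (arithmetical transfinite recursion)).

Gamma_0


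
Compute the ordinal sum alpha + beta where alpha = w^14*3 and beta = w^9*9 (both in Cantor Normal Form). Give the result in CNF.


Ordinal addition w^14*3 + w^9*9:
Leading exponent of alpha (14) > leading exponent of beta (9).
Since alpha's term has higher exponent than beta's leading term,
the sum is simply alpha followed by beta.
Result = w^14*3 + w^9*9

w^14*3 + w^9*9


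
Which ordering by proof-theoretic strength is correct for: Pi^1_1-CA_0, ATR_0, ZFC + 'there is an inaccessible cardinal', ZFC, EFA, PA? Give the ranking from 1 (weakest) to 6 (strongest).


Ordering by consistency strength:
1. EFA
2. PA
3. ATR_0
4. Pi^1_1-CA_0
5. ZFC
6. ZFC + 'there is an inaccessible cardinal'


Pi^1_1-CA_0=4, ATR_0=3, ZFC + 'there is an inaccessible cardinal'=6, ZFC=5, EFA=1, PA=2


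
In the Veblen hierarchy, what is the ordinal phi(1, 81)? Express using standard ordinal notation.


phi(1, 81):
phi(1, beta) = epsilon_beta (the beta-th epsilon number).
phi(1, 81) = epsilon_81

epsilon_81


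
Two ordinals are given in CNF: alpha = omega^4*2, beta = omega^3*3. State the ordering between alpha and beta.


Compare term by term from highest exponent:
alpha = omega^4*2
beta = omega^3*3
Term 1: alpha has omega^4*2, beta has omega^3*3
Result: alpha > beta

alpha > beta


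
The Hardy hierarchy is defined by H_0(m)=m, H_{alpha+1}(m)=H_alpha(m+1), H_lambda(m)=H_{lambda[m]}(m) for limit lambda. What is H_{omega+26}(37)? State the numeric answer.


H_{omega+26}(37):
Unwind the 26 successor steps: H_{omega+26}(37) = H_omega(37+26) = H_omega(63).
H_omega(m) = H_m(m) = m + m = 2m.
Result = 2 * 63 = 126

126


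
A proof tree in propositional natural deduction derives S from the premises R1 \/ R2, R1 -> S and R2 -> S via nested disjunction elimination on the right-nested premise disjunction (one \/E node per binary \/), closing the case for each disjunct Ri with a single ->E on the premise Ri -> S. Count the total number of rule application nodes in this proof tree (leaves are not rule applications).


The premise R1 \/ R2 contains 2 disjuncts, hence 1 binary \/ connectives.
- Each binary \/ is eliminated once: 1 \/E nodes.
- Each of the 2 cases Ri derives S by one ->E with Ri -> S: 2 ->E nodes.
Total = 1 + 2 = 3

3


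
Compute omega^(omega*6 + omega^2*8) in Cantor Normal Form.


omega^(omega*6 + omega^2*8):
In ordinal addition a term is absorbed by a following term of strictly larger exponent: 1 < 2, so omega*6 + omega^2*8 = omega^2*8.
omega raised to a CNF ordinal is a single CNF term: Result = omega^(omega^2*8)

omega^(omega^2*8)


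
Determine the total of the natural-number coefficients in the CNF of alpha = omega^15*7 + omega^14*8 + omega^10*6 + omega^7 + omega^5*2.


CNF: omega^15*7 + omega^14*8 + omega^10*6 + omega^7 + omega^5*2
Coefficients: 7 + 8 + 6 + 1 + 2 = 24

24


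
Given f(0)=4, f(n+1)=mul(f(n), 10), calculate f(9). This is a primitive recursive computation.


f(0) = 4
f(1) = mul(f(0), 10) = mul(4, 10) = 40
f(2) = mul(f(1), 10) = mul(40, 10) = 400
f(3) = mul(f(2), 10) = mul(400, 10) = 4000
f(4) = mul(f(3), 10) = mul(4000, 10) = 40000
f(5) = mul(f(4), 10) = mul(40000, 10) = 400000
f(6) = mul(f(5), 10) = mul(400000, 10) = 4000000
f(7) = mul(f(6), 10) = mul(4000000, 10) = 40000000
f(8) = mul(f(7), 10) = mul(40000000, 10) = 400000000
f(9) = mul(f(8), 10) = mul(400000000, 10) = 4000000000


4000000000


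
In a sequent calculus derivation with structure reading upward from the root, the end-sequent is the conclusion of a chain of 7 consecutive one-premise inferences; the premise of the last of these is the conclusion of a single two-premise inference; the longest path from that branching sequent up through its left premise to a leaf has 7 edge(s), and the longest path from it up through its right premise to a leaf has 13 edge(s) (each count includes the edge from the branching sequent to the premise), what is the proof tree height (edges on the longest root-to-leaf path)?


Longest path through the left premise: 7 edges (measured from the branching sequent)
Longest path through the right premise: 13 edges
Height of the subtree rooted at the branching sequent: max(7, 13) = 13
The branching sequent sits 7 edges above the root (the chain of one-premise inferences), so height = 13 + 7 = 20

20


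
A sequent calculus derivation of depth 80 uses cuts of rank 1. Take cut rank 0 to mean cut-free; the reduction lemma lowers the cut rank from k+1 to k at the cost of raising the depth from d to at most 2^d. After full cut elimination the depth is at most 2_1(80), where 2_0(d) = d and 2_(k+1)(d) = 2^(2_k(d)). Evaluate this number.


Each rank reduction sends depth d to at most 2^d; cut rank r needs r reductions.
2_0(80) = 80
2_1(80) = 2^80 = 1208925819614629174706176
Cut-free depth bound = 1208925819614629174706176

1208925819614629174706176


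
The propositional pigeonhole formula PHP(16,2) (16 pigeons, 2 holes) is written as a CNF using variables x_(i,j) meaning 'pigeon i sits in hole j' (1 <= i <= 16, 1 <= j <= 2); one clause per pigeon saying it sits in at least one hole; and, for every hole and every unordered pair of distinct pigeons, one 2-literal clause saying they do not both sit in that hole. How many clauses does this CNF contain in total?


PHP(16,2): 16 pigeons, 2 holes, 16*2 = 32 variables.
- pigeon clauses: one per pigeon -> 16 clauses
- hole clauses: 2 holes * C(16,2) = 2 * 120 -> 240 clauses
Total clauses = 16 + 240 = 256

256


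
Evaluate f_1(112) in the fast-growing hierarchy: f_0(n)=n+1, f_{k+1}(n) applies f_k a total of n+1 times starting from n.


f_1(112) = f_0^113(112)
f_0 adds 1 each time, applied 113 times.
f_1(112) = 112 + 113 = 225

225


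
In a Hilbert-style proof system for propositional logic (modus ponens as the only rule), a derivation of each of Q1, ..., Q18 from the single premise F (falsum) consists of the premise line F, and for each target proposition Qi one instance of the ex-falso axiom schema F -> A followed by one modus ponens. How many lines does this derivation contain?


Ex falso, line by line:
- 1 premise line (F)
- 18 targets, each needing 1 axiom instance (F -> Qi) + 1 MP = 2 lines: 2 * 18 = 36
Total = 1 + 36 = 37 lines.

37


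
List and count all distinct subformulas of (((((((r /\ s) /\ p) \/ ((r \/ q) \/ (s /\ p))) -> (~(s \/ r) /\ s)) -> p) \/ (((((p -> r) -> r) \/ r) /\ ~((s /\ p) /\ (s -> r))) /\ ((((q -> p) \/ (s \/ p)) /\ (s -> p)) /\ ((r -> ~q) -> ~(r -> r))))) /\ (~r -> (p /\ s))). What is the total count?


Formula: (((((((r /\ s) /\ p) \/ ((r \/ q) \/ (s /\ p))) -> (~(s \/ r) /\ s)) -> p) \/ (((((p -> r) -> r) \/ r) /\ ~((s /\ p) /\ (s -> r))) /\ ((((q -> p) \/ (s \/ p)) /\ (s -> p)) /\ ((r -> ~q) -> ~(r -> r))))) /\ (~r -> (p /\ s)))
Subformulas found:
  1. r
  2. p
  3. q
  4. s
  5. ~r
  6. ~q
  7. (s -> r)
  8. (q -> p)
  9. (s -> p)
  10. (r -> r)
  11. (r /\ s)
  12. (p -> r)
  13. (p /\ s)
  14. (s \/ r)
  15. (s /\ p)
  16. (s \/ p)
  17. (r \/ q)
  18. ~(s \/ r)
  19. (r -> ~q)
  20. ~(r -> r)
  21. ((r /\ s) /\ p)
  22. ((p -> r) -> r)
  23. (~(s \/ r) /\ s)
  24. (~r -> (p /\ s))
  25. ((r \/ q) \/ (s /\ p))
  26. ((s /\ p) /\ (s -> r))
  27. ((q -> p) \/ (s \/ p))
  28. (((p -> r) -> r) \/ r)
  29. ~((s /\ p) /\ (s -> r))
  30. ((r -> ~q) -> ~(r -> r))
  31. (((q -> p) \/ (s \/ p)) /\ (s -> p))
  32. (((r /\ s) /\ p) \/ ((r \/ q) \/ (s /\ p)))
  33. ((((p -> r) -> r) \/ r) /\ ~((s /\ p) /\ (s -> r)))
  34. ((((r /\ s) /\ p) \/ ((r \/ q) \/ (s /\ p))) -> (~(s \/ r) /\ s))
  35. ((((q -> p) \/ (s \/ p)) /\ (s -> p)) /\ ((r -> ~q) -> ~(r -> r)))
  36. (((((r /\ s) /\ p) \/ ((r \/ q) \/ (s /\ p))) -> (~(s \/ r) /\ s)) -> p)
  37. (((((p -> r) -> r) \/ r) /\ ~((s /\ p) /\ (s -> r))) /\ ((((q -> p) \/ (s \/ p)) /\ (s -> p)) /\ ((r -> ~q) -> ~(r -> r))))
  38. ((((((r /\ s) /\ p) \/ ((r \/ q) \/ (s /\ p))) -> (~(s \/ r) /\ s)) -> p) \/ (((((p -> r) -> r) \/ r) /\ ~((s /\ p) /\ (s -> r))) /\ ((((q -> p) \/ (s \/ p)) /\ (s -> p)) /\ ((r -> ~q) -> ~(r -> r)))))
  39. (((((((r /\ s) /\ p) \/ ((r \/ q) \/ (s /\ p))) -> (~(s \/ r) /\ s)) -> p) \/ (((((p -> r) -> r) \/ r) /\ ~((s /\ p) /\ (s -> r))) /\ ((((q -> p) \/ (s \/ p)) /\ (s -> p)) /\ ((r -> ~q) -> ~(r -> r))))) /\ (~r -> (p /\ s)))
Total distinct subformulas = 39

39


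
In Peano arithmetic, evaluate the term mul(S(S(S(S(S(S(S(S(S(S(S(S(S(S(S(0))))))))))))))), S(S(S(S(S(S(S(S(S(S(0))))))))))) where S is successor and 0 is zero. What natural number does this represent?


mul(S^15(0), S^10(0)):
S^15(0) = 15
S^10(0) = 10
15 * 10 = 150

150


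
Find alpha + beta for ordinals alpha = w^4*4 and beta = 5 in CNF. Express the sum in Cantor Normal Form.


Ordinal addition w^4*4 + 5:
Leading exponent of alpha (4) > leading exponent of beta (0).
Since alpha's term has higher exponent than beta's leading term,
the sum is simply alpha followed by beta.
Result = w^4*4 + 5

w^4*4 + 5


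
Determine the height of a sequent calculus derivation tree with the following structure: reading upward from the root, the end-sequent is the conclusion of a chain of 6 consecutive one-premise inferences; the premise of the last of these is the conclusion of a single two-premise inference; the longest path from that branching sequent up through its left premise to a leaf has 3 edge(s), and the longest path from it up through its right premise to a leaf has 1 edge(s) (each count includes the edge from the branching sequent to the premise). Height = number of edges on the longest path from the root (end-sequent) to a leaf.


Longest path through the left premise: 3 edges (measured from the branching sequent)
Longest path through the right premise: 1 edges
Height of the subtree rooted at the branching sequent: max(3, 1) = 3
The branching sequent sits 6 edges above the root (the chain of one-premise inferences), so height = 3 + 6 = 9

9


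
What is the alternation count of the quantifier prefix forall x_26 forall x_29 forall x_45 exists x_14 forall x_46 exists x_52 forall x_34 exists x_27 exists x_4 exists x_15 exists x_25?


Walk the prefix and count type changes:
  position 1: forall -> forall
  position 2: forall -> forall
  position 3: forall -> exists <-- alternation
  position 4: exists -> forall <-- alternation
  position 5: forall -> exists <-- alternation
  position 6: exists -> forall <-- alternation
  position 7: forall -> exists <-- alternation
  position 8: exists -> exists
  position 9: exists -> exists
  position 10: exists -> exists
Total alternations = 5

5


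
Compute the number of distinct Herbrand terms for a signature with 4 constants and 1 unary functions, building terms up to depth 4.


Herbrand terms by depth:
Depth 0: 4 constants
Depth 1: 4 new terms (running total: 8)
Depth 2: 4 new terms (running total: 12)
Depth 3: 4 new terms (running total: 16)
Depth 4: 4 new terms (running total: 20)
Total distinct ground terms = 20

20


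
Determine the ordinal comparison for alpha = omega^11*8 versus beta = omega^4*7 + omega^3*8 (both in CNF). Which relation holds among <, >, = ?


Compare term by term from highest exponent:
alpha = omega^11*8
beta = omega^4*7 + omega^3*8
Term 1: alpha has omega^11*8, beta has omega^4*7
Term 2: alpha has omega^0*0, beta has omega^3*8
Result: alpha > beta

alpha > beta


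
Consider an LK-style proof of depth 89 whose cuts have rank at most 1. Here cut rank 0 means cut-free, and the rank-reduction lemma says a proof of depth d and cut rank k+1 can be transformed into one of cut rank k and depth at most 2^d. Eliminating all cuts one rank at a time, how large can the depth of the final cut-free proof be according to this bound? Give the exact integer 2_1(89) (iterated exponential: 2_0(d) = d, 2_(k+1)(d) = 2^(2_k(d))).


Each rank reduction sends depth d to at most 2^d; cut rank r needs r reductions.
2_0(89) = 89
2_1(89) = 2^89 = 618970019642690137449562112
Cut-free depth bound = 618970019642690137449562112

618970019642690137449562112


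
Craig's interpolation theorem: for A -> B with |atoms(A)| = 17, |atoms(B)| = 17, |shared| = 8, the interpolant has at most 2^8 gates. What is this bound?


Shared atoms = 8
Craig interpolant size bound = 2^8
= 256

256


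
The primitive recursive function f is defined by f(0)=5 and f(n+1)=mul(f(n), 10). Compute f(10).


f(0) = 5
f(1) = mul(f(0), 10) = mul(5, 10) = 50
f(2) = mul(f(1), 10) = mul(50, 10) = 500
f(3) = mul(f(2), 10) = mul(500, 10) = 5000
f(4) = mul(f(3), 10) = mul(5000, 10) = 50000
f(5) = mul(f(4), 10) = mul(50000, 10) = 500000
f(6) = mul(f(5), 10) = mul(500000, 10) = 5000000
f(7) = mul(f(6), 10) = mul(5000000, 10) = 50000000
f(8) = mul(f(7), 10) = mul(50000000, 10) = 500000000
f(9) = mul(f(8), 10) = mul(500000000, 10) = 5000000000
f(10) = mul(f(9), 10) = mul(5000000000, 10) = 50000000000


50000000000


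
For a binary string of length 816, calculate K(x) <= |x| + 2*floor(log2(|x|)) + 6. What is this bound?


floor(log2(816)) = 9
2 * 9 = 18
K(x) <= 816 + 18 + 6 = 840

840


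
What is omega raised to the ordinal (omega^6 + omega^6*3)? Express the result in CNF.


omega^(omega^6 + omega^6*3):
Both terms of the exponent have the same exponent 6, so they merge: omega^6 + omega^6*3 = omega^6*(1+3) = omega^6*4.
omega raised to a CNF ordinal is a single CNF term: Result = omega^(omega^6*4)

omega^(omega^6*4)


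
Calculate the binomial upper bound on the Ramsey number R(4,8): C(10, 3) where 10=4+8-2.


R(4,8) <= C(4+8-2, 4-1) = C(10, 3)
C(10, 3) = 10! / (3! * 7!)
= 120

120


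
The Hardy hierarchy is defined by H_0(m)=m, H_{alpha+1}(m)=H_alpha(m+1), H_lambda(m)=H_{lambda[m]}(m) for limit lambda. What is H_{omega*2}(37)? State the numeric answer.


H_{omega*2}(37):
For the Hardy hierarchy, H_{omega*k}(n) = 2^k * n.
2^2 = 4.
4 * 37 = 148

148


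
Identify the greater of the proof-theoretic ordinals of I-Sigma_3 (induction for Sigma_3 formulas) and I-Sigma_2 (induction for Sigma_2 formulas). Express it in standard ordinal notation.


Proof-theoretic ordinal of I-Sigma_3 (induction for Sigma_3 formulas): omega^(omega^(omega^omega))
Proof-theoretic ordinal of I-Sigma_2 (induction for Sigma_2 formulas): omega^(omega^omega)
Comparing: omega^(omega^omega) < omega^(omega^(omega^omega)).
The larger ordinal is omega^(omega^(omega^omega)) (from I-Sigma_3 (induction for Sigma_3 formulas)).

omega^(omega^(omega^omega))


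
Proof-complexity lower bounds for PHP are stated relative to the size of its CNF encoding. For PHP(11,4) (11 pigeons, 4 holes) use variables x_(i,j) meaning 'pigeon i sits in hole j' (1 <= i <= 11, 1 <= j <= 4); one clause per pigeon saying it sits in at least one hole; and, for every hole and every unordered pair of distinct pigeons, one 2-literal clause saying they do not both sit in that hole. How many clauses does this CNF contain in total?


PHP(11,4): 11 pigeons, 4 holes, 11*4 = 44 variables.
- pigeon clauses: one per pigeon -> 11 clauses
- hole clauses: 4 holes * C(11,2) = 4 * 55 -> 220 clauses
Total clauses = 11 + 220 = 231

231


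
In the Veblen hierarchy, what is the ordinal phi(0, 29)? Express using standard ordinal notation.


phi(0, 29):
phi(0, beta) = omega^beta by definition.
phi(0, 29) = omega^29

omega^29


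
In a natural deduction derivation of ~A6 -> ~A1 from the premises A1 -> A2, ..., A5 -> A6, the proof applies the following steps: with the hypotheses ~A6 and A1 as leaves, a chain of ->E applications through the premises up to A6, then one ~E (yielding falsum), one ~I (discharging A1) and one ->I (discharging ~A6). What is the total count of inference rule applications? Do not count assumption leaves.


From hypothesis A1, 5 ->E steps along the 5 premises yield A6.
~E with hypothesis ~A6 gives falsum (1 node); ~I discharging A1 gives ~A1 (1 node); ->I discharging ~A6 gives the goal (1 node).
Total = 5 + 3 = 8 inference nodes.

8


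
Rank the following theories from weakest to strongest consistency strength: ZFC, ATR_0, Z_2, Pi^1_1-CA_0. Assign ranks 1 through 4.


Ordering by consistency strength:
1. ATR_0
2. Pi^1_1-CA_0
3. Z_2
4. ZFC


ZFC=4, ATR_0=1, Z_2=3, Pi^1_1-CA_0=2


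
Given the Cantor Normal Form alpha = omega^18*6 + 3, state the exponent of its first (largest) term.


CNF: omega^18*6 + 3
The leading term is omega^18*6, which has exponent 18.

18


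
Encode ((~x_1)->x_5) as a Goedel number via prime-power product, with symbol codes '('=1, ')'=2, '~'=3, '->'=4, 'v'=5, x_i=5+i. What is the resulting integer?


Formula: ((~x_1)->x_5)
Symbol codes: [1, 1, 3, 6, 2, 4, 10, 2]
Primes: [2, 3, 5, 7, 11, 13, 17, 19]
p_1^1 = 2^1 = 2
p_2^1 = 3^1 = 3
p_3^3 = 5^3 = 125
p_4^6 = 7^6 = 117649
p_5^2 = 11^2 = 121
p_6^4 = 13^4 = 28561
p_7^10 = 17^10 = 2015993900449
p_8^2 = 19^2 = 361
Product = 221924218249825326659755080750

221924218249825326659755080750


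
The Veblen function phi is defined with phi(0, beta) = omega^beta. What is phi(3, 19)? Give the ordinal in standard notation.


phi(3, 19):
phi(3, beta) = eta_beta (the beta-th eta number, fixed point of zeta).
phi(3, 19) = eta_19

eta_19


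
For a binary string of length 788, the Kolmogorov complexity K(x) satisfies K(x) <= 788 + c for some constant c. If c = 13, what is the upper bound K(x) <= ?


K(x) <= |x| + c = 788 + 13 = 801

801


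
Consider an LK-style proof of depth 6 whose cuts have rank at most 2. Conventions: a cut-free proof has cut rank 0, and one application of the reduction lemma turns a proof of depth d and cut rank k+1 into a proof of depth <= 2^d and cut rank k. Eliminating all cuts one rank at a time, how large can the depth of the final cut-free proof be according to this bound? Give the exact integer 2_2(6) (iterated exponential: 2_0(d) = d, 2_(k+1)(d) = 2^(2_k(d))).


Each rank reduction sends depth d to at most 2^d; cut rank r needs r reductions.
2_0(6) = 6
2_1(6) = 2^6 = 64
2_2(6) = 2^64 = 18446744073709551616
Cut-free depth bound = 18446744073709551616

18446744073709551616


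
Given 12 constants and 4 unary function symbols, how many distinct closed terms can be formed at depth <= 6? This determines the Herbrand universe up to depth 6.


Herbrand terms by depth:
Depth 0: 12 constants
Depth 1: 48 new terms (running total: 60)
Depth 2: 192 new terms (running total: 252)
Depth 3: 768 new terms (running total: 1020)
Depth 4: 3072 new terms (running total: 4092)
Depth 5: 12288 new terms (running total: 16380)
Depth 6: 49152 new terms (running total: 65532)
Total distinct ground terms = 65532

65532


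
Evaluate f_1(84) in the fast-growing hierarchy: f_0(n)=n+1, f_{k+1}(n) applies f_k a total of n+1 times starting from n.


f_1(84) = f_0^85(84)
f_0 adds 1 each time, applied 85 times.
f_1(84) = 84 + 85 = 169

169


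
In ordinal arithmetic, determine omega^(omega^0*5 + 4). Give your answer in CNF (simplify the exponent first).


omega^(omega^0*5 + 4):
omega^0 = 1, so the exponent is 5 + 4 = 9 (finite ordinal addition).
Result = omega^9, already a single CNF term.

omega^9


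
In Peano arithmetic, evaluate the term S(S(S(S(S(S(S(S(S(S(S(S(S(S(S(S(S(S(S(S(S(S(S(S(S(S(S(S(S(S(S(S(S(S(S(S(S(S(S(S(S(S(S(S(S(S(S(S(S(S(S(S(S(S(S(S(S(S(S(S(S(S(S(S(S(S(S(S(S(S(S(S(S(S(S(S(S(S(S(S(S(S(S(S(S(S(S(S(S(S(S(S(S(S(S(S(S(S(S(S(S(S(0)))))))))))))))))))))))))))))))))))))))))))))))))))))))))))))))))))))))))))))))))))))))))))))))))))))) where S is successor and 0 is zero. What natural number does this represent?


Counting successors applied to 0:
102 applications of S to 0 = 102

102


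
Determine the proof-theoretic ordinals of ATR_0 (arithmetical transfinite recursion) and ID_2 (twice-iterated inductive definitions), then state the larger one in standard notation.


Proof-theoretic ordinal of ATR_0 (arithmetical transfinite recursion): Gamma_0
Proof-theoretic ordinal of ID_2 (twice-iterated inductive definitions): psi_0(epsilon_{Omega_2+1})
Comparing: Gamma_0 < psi_0(epsilon_{Omega_2+1}).
The larger ordinal is psi_0(epsilon_{Omega_2+1}) (from ID_2 (twice-iterated inductive definitions)).

psi_0(epsilon_{Omega_2+1})


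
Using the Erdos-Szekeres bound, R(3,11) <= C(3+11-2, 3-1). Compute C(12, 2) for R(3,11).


R(3,11) <= C(3+11-2, 3-1) = C(12, 2)
C(12, 2) = 12! / (2! * 10!)
= 66

66


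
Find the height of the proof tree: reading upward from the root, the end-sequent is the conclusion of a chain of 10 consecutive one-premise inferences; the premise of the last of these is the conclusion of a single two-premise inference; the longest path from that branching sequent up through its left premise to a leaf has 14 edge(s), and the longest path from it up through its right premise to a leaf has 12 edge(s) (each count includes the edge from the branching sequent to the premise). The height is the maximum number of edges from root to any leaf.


Longest path through the left premise: 14 edges (measured from the branching sequent)
Longest path through the right premise: 12 edges
Height of the subtree rooted at the branching sequent: max(14, 12) = 14
The branching sequent sits 10 edges above the root (the chain of one-premise inferences), so height = 14 + 10 = 24

24


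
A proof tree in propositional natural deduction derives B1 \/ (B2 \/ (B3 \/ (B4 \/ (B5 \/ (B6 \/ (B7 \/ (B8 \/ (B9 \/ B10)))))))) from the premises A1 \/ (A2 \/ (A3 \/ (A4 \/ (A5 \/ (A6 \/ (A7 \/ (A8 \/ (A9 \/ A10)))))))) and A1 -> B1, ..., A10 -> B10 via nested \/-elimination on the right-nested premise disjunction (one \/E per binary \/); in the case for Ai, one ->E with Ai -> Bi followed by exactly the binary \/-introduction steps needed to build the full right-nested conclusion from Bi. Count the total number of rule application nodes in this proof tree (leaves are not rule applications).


Constructive dilemma with 10 branches, all disjunctions right-nested:
- \/E: the premise has 9 binary \/, each eliminated once: 9 nodes.
- ->E: one per case (Ai with Ai -> Bi gives Bi): 10 nodes.
- \/I: in case i < n, Bi needs 1 step to form Bi \/ (B(i+1) \/ ...) and then i-1 steps to prepend B(i-1), ..., B1, i.e. i steps; in case i = n, B10 needs 9 prepend steps.
  \/I total = (1 + 2 + ... + 9) + 9 = 45 + 9 = 54 nodes.
Total = 9 + 10 + 54 = 73

73


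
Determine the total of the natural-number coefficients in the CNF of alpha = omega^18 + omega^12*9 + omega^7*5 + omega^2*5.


CNF: omega^18 + omega^12*9 + omega^7*5 + omega^2*5
Coefficients: 1 + 9 + 5 + 5 = 20

20


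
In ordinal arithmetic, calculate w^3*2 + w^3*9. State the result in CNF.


Ordinal addition w^3*2 + w^3*9:
Both terms have the same exponent 3.
w^e*c + w^e*d = w^e*(c+d).
Result = w^3*(2+9) = w^3*11

w^3*11


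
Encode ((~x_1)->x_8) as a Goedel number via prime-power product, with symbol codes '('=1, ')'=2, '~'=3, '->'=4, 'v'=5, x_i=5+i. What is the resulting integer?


Formula: ((~x_1)->x_8)
Symbol codes: [1, 1, 3, 6, 2, 4, 13, 2]
Primes: [2, 3, 5, 7, 11, 13, 17, 19]
p_1^1 = 2^1 = 2
p_2^1 = 3^1 = 3
p_3^3 = 5^3 = 125
p_4^6 = 7^6 = 117649
p_5^2 = 11^2 = 121
p_6^4 = 13^4 = 28561
p_7^13 = 17^13 = 9904578032905937
p_8^2 = 19^2 = 361
Product = 1090313684261391829879376711724750

1090313684261391829879376711724750


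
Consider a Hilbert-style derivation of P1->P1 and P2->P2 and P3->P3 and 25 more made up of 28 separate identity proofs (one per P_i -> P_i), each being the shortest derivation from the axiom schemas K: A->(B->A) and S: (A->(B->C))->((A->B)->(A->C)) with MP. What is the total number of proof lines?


The shortest proof of A->A from K and S in the Hilbert calculus has exactly 5 lines:
(1) K instance A->((A->A)->A), (2) S instance, (3) MP on 1,2, (4) K instance A->(A->A), (5) MP on 3,4.
For 28 independent identities: 28 * 5 = 140 lines total.

140


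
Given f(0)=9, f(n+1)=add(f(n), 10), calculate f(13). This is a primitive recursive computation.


f(0) = 9
f(1) = add(f(0), 10) = add(9, 10) = 19
f(2) = add(f(1), 10) = add(19, 10) = 29
f(3) = add(f(2), 10) = add(29, 10) = 39
f(4) = add(f(3), 10) = add(39, 10) = 49
f(5) = add(f(4), 10) = add(49, 10) = 59
f(6) = add(f(5), 10) = add(59, 10) = 69
f(7) = add(f(6), 10) = add(69, 10) = 79
f(8) = add(f(7), 10) = add(79, 10) = 89
f(9) = add(f(8), 10) = add(89, 10) = 99
f(10) = add(f(9), 10) = add(99, 10) = 109
f(11) = add(f(10), 10) = add(109, 10) = 119
f(12) = add(f(11), 10) = add(119, 10) = 129
f(13) = add(f(12), 10) = add(129, 10) = 139


139


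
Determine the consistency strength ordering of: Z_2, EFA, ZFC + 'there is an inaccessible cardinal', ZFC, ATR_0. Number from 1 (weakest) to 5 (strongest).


Ordering by consistency strength:
1. EFA
2. ATR_0
3. Z_2
4. ZFC
5. ZFC + 'there is an inaccessible cardinal'


Z_2=3, EFA=1, ZFC + 'there is an inaccessible cardinal'=5, ZFC=4, ATR_0=2


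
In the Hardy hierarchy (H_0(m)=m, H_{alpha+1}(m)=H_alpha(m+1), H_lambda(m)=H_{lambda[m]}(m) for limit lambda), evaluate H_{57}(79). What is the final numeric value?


H_57(79):
For finite ordinals k, H_k(n) = n + k (each successor step adds 1).
H_57(79) = 79 + 57 = 136

136


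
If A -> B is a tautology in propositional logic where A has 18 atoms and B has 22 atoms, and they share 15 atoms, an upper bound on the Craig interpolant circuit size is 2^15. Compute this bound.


Shared atoms = 15
Craig interpolant size bound = 2^15
= 32768

32768


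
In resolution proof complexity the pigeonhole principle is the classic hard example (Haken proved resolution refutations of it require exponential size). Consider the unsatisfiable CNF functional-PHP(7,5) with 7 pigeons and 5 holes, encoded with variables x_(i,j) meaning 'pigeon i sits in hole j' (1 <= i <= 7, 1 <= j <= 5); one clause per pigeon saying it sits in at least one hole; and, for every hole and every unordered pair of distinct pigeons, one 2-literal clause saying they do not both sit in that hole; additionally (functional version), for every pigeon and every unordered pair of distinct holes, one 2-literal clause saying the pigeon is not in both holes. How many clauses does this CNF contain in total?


functional-PHP(7,5): 7 pigeons, 5 holes, 7*5 = 35 variables.
- pigeon clauses: one per pigeon -> 7 clauses
- hole clauses: 5 holes * C(7,2) = 5 * 21 -> 105 clauses
- functional clauses: 7 pigeons * C(5,2) = 7 * 10 -> 70 clauses
Total clauses = 7 + 105 + 70 = 182

182


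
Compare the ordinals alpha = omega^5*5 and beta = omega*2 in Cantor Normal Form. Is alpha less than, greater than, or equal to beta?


Compare term by term from highest exponent:
alpha = omega^5*5
beta = omega*2
Term 1: alpha has omega^5*5, beta has omega^1*2
Result: alpha > beta

alpha > beta


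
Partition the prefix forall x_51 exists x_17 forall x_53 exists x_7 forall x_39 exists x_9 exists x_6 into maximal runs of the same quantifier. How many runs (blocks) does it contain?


Alternations = 5.
Blocks = alternations + 1 = 6

6


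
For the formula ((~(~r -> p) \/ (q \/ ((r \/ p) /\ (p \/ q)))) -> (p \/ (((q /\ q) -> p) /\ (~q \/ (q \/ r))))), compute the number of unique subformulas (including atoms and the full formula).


Formula: ((~(~r -> p) \/ (q \/ ((r \/ p) /\ (p \/ q)))) -> (p \/ (((q /\ q) -> p) /\ (~q \/ (q \/ r)))))
Subformulas found:
  1. r
  2. q
  3. p
  4. ~r
  5. ~q
  6. (q \/ r)
  7. (q /\ q)
  8. (r \/ p)
  9. (p \/ q)
  10. (~r -> p)
  11. ~(~r -> p)
  12. ((q /\ q) -> p)
  13. (~q \/ (q \/ r))
  14. ((r \/ p) /\ (p \/ q))
  15. (q \/ ((r \/ p) /\ (p \/ q)))
  16. (((q /\ q) -> p) /\ (~q \/ (q \/ r)))
  17. (p \/ (((q /\ q) -> p) /\ (~q \/ (q \/ r))))
  18. (~(~r -> p) \/ (q \/ ((r \/ p) /\ (p \/ q))))
  19. ((~(~r -> p) \/ (q \/ ((r \/ p) /\ (p \/ q)))) -> (p \/ (((q /\ q) -> p) /\ (~q \/ (q \/ r)))))
Total distinct subformulas = 19

19


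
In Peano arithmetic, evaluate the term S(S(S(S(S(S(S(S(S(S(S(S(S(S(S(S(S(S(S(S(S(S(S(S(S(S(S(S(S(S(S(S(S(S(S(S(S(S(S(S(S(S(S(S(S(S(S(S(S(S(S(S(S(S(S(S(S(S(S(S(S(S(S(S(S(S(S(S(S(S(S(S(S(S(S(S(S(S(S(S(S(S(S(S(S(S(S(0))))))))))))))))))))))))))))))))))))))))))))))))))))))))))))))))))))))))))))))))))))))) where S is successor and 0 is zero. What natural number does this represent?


Counting successors applied to 0:
87 applications of S to 0 = 87

87


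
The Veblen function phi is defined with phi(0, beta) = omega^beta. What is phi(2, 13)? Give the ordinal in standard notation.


phi(2, 13):
phi(2, beta) = zeta_beta (the beta-th zeta number, fixed point of epsilon).
phi(2, 13) = zeta_13

zeta_13
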